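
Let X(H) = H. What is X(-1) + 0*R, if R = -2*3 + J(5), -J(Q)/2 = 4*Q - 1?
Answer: -1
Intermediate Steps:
J(Q) = 2 - 8*Q (J(Q) = -2*(4*Q - 1) = -2*(-1 + 4*Q) = 2 - 8*Q)
R = -44 (R = -2*3 + (2 - 8*5) = -6 + (2 - 40) = -6 - 38 = -44)
X(-1) + 0*R = -1 + 0*(-44) = -1 + 0 = -1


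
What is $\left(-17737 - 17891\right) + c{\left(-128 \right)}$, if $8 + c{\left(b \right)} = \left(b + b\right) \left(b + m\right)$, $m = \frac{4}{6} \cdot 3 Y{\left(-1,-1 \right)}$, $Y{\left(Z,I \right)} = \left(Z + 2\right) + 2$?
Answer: $-4404$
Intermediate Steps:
$Y{\left(Z,I \right)} = 4 + Z$ ($Y{\left(Z,I \right)} = \left(2 + Z\right) + 2 = 4 + Z$)
$m = 6$ ($m = \frac{4}{6} \cdot 3 \left(4 - 1\right) = 4 \cdot \frac{1}{6} \cdot 3 \cdot 3 = \frac{2}{3} \cdot 3 \cdot 3 = 2 \cdot 3 = 6$)
$c{\left(b \right)} = -8 + 2 b \left(6 + b\right)$ ($c{\left(b \right)} = -8 + \left(b + b\right) \left(b + 6\right) = -8 + 2 b \left(6 + b\right)$)
$\left(-17737 - 17891\right) + c{\left(-128 \right)} = \left(-17737 - 17891\right) + \left(-8 + 2 \left(-128\right)^{2} + 12 \left(-128\right)\right) = -35628 - -31224 = -35628 + 31224 = -4404$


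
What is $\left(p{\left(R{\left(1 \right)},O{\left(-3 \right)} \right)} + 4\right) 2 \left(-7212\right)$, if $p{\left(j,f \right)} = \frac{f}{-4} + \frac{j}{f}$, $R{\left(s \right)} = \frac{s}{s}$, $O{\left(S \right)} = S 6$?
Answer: $- \frac{365408}{3} \approx -1.218 \cdot 10^{5}$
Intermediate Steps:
$O{\left(S \right)} = 6 S$
$R{\left(s \right)} = 1$
$p{\left(j,f \right)} = - \frac{f}{4} + \frac{j}{f}$ ($p{\left(j,f \right)} = f \left(- \frac{1}{4}\right) + \frac{j}{f} = - \frac{f}{4} + \frac{j}{f}$)
$\left(p{\left(R{\left(1 \right)},O{\left(-3 \right)} \right)} + 4\right) 2 \left(-7212\right) = \left(\left(- \frac{6 \left(-3\right)}{4} + 1 \frac{1}{6 \left(-3\right)}\right) + 4\right) 2 \left(-7212\right) = \left(\left(\left(- \frac{1}{4}\right) \left(-18\right) + 1 \frac{1}{-18}\right) + 4\right) 2 \left(-7212\right) = \left(\left(\frac{9}{2} + 1 \left(- \frac{1}{18}\right)\right) + 4\right) 2 \left(-7212\right) = \left(\left(\frac{9}{2} - \frac{1}{18}\right) + 4\right) 2 \left(-7212\right) = \left(\frac{40}{9} + 4\right) 2 \left(-7212\right) = \frac{76}{9} \cdot 2 \left(-7212\right) = \frac{152}{9} \left(-7212\right) = - \frac{365408}{3}$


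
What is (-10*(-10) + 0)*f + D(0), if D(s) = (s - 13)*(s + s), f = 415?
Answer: 41500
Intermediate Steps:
D(s) = 2*s*(-13 + s) (D(s) = (-13 + s)*(2*s) = 2*s*(-13 + s))
(-10*(-10) + 0)*f + D(0) = (-10*(-10) + 0)*415 + 2*0*(-13 + 0) = (100 + 0)*415 + 2*0*(-13) = 100*415 + 0 = 41500 + 0 = 41500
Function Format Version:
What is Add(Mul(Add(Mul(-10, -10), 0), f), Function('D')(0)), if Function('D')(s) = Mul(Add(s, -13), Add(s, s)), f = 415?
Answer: 41500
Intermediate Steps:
Function('D')(s) = Mul(2, s, Add(-13, s)) (Function('D')(s) = Mul(Add(-13, s), Mul(2, s)) = Mul(2, s, Add(-13, s)))
Add(Mul(Add(Mul(-10, -10), 0), f), Function('D')(0)) = Add(Mul(Add(Mul(-10, -10), 0), 415), Mul(2, 0, Add(-13, 0))) = Add(Mul(Add(100, 0), 415), Mul(2, 0, -13)) = Add(Mul(100, 415), 0) = Add(41500, 0) = 41500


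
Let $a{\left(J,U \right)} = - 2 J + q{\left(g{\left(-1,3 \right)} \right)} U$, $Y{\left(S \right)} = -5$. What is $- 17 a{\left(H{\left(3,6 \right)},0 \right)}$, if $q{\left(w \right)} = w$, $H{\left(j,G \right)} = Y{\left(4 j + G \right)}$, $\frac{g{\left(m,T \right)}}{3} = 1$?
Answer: $-170$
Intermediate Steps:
$g{\left(m,T \right)} = 3$ ($g{\left(m,T \right)} = 3 \cdot 1 = 3$)
$H{\left(j,G \right)} = -5$
$a{\left(J,U \right)} = - 2 J + 3 U$
$- 17 a{\left(H{\left(3,6 \right)},0 \right)} = - 17 \left(\left(-2\right) \left(-5\right) + 3 \cdot 0\right) = - 17 \left(10 + 0\right) = \left(-17\right) 10 = -170$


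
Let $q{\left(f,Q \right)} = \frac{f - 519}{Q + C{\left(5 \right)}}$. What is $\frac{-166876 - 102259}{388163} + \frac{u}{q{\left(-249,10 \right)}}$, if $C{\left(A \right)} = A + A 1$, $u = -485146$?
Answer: $\frac{470763480035}{37263648} \approx 12633.0$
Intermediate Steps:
$C{\left(A \right)} = 2 A$ ($C{\left(A \right)} = A + A = 2 A$)
$q{\left(f,Q \right)} = \frac{-519 + f}{10 + Q}$ ($q{\left(f,Q \right)} = \frac{f - 519}{Q + 2 \cdot 5} = \frac{-519 + f}{Q + 10} = \frac{-519 + f}{10 + Q}$)
$\frac{-166876 - 102259}{388163} + \frac{u}{q{\left(-249,10 \right)}} = \frac{-166876 - 102259}{388163} - \frac{485146}{\frac{1}{10 + 10} \left(-519 - 249\right)} = \left(-269135\right) \frac{1}{388163} - \frac{485146}{\frac{1}{20} \left(-768\right)} = - \frac{269135}{388163} - \frac{485146}{\frac{1}{20} \left(-768\right)} = - \frac{269135}{388163} - \frac{485146}{- \frac{192}{5}} = - \frac{269135}{388163} - - \frac{1212865}{96} = - \frac{269135}{388163} + \frac{1212865}{96} = \frac{470763480035}{37263648}$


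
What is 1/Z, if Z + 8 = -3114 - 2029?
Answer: -1/5151 ≈ -0.00019414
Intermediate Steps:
Z = -5151 (Z = -8 + (-3114 - 2029) = -8 - 5143 = -5151)
1/Z = 1/(-5151) = -1/5151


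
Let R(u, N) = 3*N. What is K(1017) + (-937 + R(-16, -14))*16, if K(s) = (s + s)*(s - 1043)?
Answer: -68548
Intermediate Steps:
K(s) = 2*s*(-1043 + s) (K(s) = (2*s)*(-1043 + s) = 2*s*(-1043 + s))
K(1017) + (-937 + R(-16, -14))*16 = 2*1017*(-1043 + 1017) + (-937 + 3*(-14))*16 = 2*1017*(-26) + (-937 - 42)*16 = -52884 - 979*16 = -52884 - 15664 = -68548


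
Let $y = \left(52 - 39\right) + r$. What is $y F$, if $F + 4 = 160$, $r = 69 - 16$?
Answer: $10296$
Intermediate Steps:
$r = 53$
$F = 156$ ($F = -4 + 160 = 156$)
$y = 66$ ($y = \left(52 - 39\right) + 53 = 13 + 53 = 66$)
$y F = 66 \cdot 156 = 10296$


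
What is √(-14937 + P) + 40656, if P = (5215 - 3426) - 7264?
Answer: 40656 + 54*I*√7 ≈ 40656.0 + 142.87*I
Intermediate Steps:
P = -5475 (P = 1789 - 7264 = -5475)
√(-14937 + P) + 40656 = √(-14937 - 5475) + 40656 = √(-20412) + 40656 = 54*I*√7 + 40656 = 40656 + 54*I*√7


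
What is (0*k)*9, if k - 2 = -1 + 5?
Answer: 0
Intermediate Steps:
k = 6 (k = 2 + (-1 + 5) = 2 + 4 = 6)
(0*k)*9 = (0*6)*9 = 0*9 = 0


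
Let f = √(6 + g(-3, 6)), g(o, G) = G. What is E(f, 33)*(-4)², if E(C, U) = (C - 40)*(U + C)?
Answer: -20928 - 224*√3 ≈ -21316.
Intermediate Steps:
f = 2*√3 (f = √(6 + 6) = √12 = 2*√3 ≈ 3.4641)
E(C, U) = (-40 + C)*(C + U)
E(f, 33)*(-4)² = ((2*√3)² - 80*√3 - 40*33 + (2*√3)*33)*(-4)² = (12 - 80*√3 - 1320 + 66*√3)*16 = (-1308 - 14*√3)*16 = -20928 - 224*√3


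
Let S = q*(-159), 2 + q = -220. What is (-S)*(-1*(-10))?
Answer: -352980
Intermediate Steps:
q = -222 (q = -2 - 220 = -222)
S = 35298 (S = -222*(-159) = 35298)
(-S)*(-1*(-10)) = (-1*35298)*(-1*(-10)) = -35298*10 = -352980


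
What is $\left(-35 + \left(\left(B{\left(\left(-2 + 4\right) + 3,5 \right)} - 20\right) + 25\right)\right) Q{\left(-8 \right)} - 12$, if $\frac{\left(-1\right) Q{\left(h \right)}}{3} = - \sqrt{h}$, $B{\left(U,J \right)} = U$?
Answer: $-12 - 150 i \sqrt{2} \approx -12.0 - 212.13 i$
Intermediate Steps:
$Q{\left(h \right)} = 3 \sqrt{h}$ ($Q{\left(h \right)} = - 3 \left(- \sqrt{h}\right) = 3 \sqrt{h}$)
$\left(-35 + \left(\left(B{\left(\left(-2 + 4\right) + 3,5 \right)} - 20\right) + 25\right)\right) Q{\left(-8 \right)} - 12 = \left(-35 + \left(\left(\left(\left(-2 + 4\right) + 3\right) - 20\right) + 25\right)\right) 3 \sqrt{-8} - 12 = \left(-35 + \left(\left(\left(2 + 3\right) - 20\right) + 25\right)\right) 3 \cdot 2 i \sqrt{2} - 12 = \left(-35 + \left(\left(5 - 20\right) + 25\right)\right) 6 i \sqrt{2} - 12 = \left(-35 + \left(-15 + 25\right)\right) 6 i \sqrt{2} - 12 = \left(-35 + 10\right) 6 i \sqrt{2} - 12 = - 25 \cdot 6 i \sqrt{2} - 12 = - 150 i \sqrt{2} - 12 = -12 - 150 i \sqrt{2}$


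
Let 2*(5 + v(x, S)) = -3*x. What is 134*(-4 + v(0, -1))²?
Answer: 10854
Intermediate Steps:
v(x, S) = -5 - 3*x/2 (v(x, S) = -5 + (-3*x)/2 = -5 - 3*x/2)
134*(-4 + v(0, -1))² = 134*(-4 + (-5 - 3/2*0))² = 134*(-4 + (-5 + 0))² = 134*(-4 - 5)² = 134*(-9)² = 134*81 = 10854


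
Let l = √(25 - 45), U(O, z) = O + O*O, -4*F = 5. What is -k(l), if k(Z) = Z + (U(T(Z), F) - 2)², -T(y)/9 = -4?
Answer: -1768900 - 2*I*√5 ≈ -1.7689e+6 - 4.4721*I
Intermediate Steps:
F = -5/4 (F = -¼*5 = -5/4 ≈ -1.2500)
T(y) = 36 (T(y) = -9*(-4) = 36)
U(O, z) = O + O²
l = 2*I*√5 (l = √(-20) = 2*I*√5 ≈ 4.4721*I)
k(Z) = 1768900 + Z (k(Z) = Z + (36*(1 + 36) - 2)² = Z + (36*37 - 2)² = Z + (1332 - 2)² = Z + 1330² = Z + 1768900 = 1768900 + Z)
-k(l) = -(1768900 + 2*I*√5) = -1768900 - 2*I*√5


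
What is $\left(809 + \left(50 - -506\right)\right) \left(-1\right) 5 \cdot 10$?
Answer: $-68250$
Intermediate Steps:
$\left(809 + \left(50 - -506\right)\right) \left(-1\right) 5 \cdot 10 = \left(809 + \left(50 + 506\right)\right) \left(\left(-5\right) 10\right) = \left(809 + 556\right) \left(-50\right) = 1365 \left(-50\right) = -68250$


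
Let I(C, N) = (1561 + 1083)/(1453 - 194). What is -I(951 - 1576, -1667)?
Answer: -2644/1259 ≈ -2.1001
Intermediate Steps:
I(C, N) = 2644/1259
-I(951 - 1576, -1667) = -1*2644/1259 = -2644/1259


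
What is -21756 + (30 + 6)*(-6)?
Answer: -21972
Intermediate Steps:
-21756 + (30 + 6)*(-6) = -21756 + 36*(-6) = -21756 - 216 = -21972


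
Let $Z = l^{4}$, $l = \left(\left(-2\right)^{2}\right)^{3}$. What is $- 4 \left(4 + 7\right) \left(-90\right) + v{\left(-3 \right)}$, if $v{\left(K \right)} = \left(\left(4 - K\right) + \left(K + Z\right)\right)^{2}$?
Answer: $281475110932360$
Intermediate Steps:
$l = 64$ ($l = 4^{3} = 64$)
$Z = 16777216$ ($Z = 64^{4} = 16777216$)
$v{\left(K \right)} = 281475110928400$ ($v{\left(K \right)} = \left(\left(4 - K\right) + \left(K + 16777216\right)\right)^{2} = \left(\left(4 - K\right) + \left(16777216 + K\right)\right)^{2} = 16777220^{2} = 281475110928400$)
$- 4 \left(4 + 7\right) \left(-90\right) + v{\left(-3 \right)} = - 4 \left(4 + 7\right) \left(-90\right) + 281475110928400 = \left(-4\right) 11 \left(-90\right) + 281475110928400 = \left(-44\right) \left(-90\right) + 281475110928400 = 3960 + 281475110928400 = 281475110932360$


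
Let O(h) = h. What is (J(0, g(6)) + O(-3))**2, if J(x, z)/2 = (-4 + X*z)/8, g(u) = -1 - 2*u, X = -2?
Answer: 25/4 ≈ 6.2500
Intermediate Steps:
J(x, z) = -1 - z/2 (J(x, z) = 2*((-4 - 2*z)/8) = 2*((-4 - 2*z)*(1/8)) = 2*(-1/2 - z/4) = -1 - z/2)
(J(0, g(6)) + O(-3))**2 = ((-1 - (-1 - 2*6)/2) - 3)**2 = ((-1 - (-1 - 12)/2) - 3)**2 = ((-1 - 1/2*(-13)) - 3)**2 = ((-1 + 13/2) - 3)**2 = (11/2 - 3)**2 = (5/2)**2 = 25/4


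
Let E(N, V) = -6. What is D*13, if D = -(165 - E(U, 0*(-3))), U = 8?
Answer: -2223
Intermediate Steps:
D = -171 (D = -(165 - 1*(-6)) = -(165 + 6) = -1*171 = -171)
D*13 = -171*13 = -2223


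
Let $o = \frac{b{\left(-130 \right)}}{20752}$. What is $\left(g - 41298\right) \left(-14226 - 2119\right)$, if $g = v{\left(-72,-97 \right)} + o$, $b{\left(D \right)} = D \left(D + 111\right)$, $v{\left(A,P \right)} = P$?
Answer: $\frac{7020394643325}{10376} \approx 6.766 \cdot 10^{8}$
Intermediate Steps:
$b{\left(D \right)} = D \left(111 + D\right)$
$o = \frac{1235}{10376}$ ($o = \frac{\left(-130\right) \left(111 - 130\right)}{20752} = \left(-130\right) \left(-19\right) \frac{1}{20752} = 2470 \cdot \frac{1}{20752} = \frac{1235}{10376} \approx 0.11902$)
$g = - \frac{1005237}{10376}$ ($g = -97 + \frac{1235}{10376} = - \frac{1005237}{10376} \approx -96.881$)
$\left(g - 41298\right) \left(-14226 - 2119\right) = \left(- \frac{1005237}{10376} - 41298\right) \left(-14226 - 2119\right) = - \frac{429513285 \left(-14226 + \left(-7736 + 5617\right)\right)}{10376} = - \frac{429513285 \left(-14226 - 2119\right)}{10376} = \left(- \frac{429513285}{10376}\right) \left(-16345\right) = \frac{7020394643325}{10376}$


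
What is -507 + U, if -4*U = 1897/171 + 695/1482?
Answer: -9067895/17784 ≈ -509.89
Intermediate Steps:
U = -51407/17784 (U = -(1897/171 + 695/1482)/4 = -¼*51407/4446 = -51407/17784 ≈ -2.8906)
-507 + U = -507 - 51407/17784 = -9067895/17784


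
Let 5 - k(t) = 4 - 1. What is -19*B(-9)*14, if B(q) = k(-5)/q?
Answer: 532/9 ≈ 59.111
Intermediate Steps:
k(t) = 2 (k(t) = 5 - (4 - 1) = 5 - 1*3 = 5 - 3 = 2)
B(q) = 2/q
-19*B(-9)*14 = -38/(-9)*14 = -38*(-1)/9*14 = -19*(-2/9)*14 = (38/9)*14 = 532/9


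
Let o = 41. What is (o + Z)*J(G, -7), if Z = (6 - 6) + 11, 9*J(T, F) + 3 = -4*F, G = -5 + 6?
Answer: 1300/9 ≈ 144.44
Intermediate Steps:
G = 1
J(T, F) = -⅓ - 4*F/9 (J(T, F) = -⅓ + (-4*F)/9 = -⅓ - 4*F/9)
Z = 11 (Z = 0 + 11 = 11)
(o + Z)*J(G, -7) = (41 + 11)*(-⅓ - 4/9*(-7)) = 52*(-⅓ + 28/9) = 52*(25/9) = 1300/9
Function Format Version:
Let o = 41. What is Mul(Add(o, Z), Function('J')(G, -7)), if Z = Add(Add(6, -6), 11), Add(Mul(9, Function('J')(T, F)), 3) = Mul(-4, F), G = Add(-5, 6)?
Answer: Rational(1300, 9) ≈ 144.44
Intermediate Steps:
G = 1
Function('J')(T, F) = Add(Rational(-1, 3), Mul(Rational(-4, 9), F)) (Function('J')(T, F) = Add(Rational(-1, 3), Mul(Rational(1, 9), Mul(-4, F))) = Add(Rational(-1, 3), Mul(Rational(-4, 9), F)))
Z = 11 (Z = Add(0, 11) = 11)
Mul(Add(o, Z), Function('J')(G, -7)) = Mul(Add(41, 11), Add(Rational(-1, 3), Mul(Rational(-4, 9), -7))) = Mul(52, Add(Rational(-1, 3), Rational(28, 9))) = Mul(52, Rational(25, 9)) = Rational(1300, 9)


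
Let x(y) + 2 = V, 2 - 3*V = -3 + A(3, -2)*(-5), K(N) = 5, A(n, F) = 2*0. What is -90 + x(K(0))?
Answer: -271/3 ≈ -90.333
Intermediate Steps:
A(n, F) = 0
V = 5/3 (V = ⅔ - (-3 + 0*(-5))/3 = ⅔ - (-3 + 0)/3 = ⅔ - ⅓*(-3) = ⅔ + 1 = 5/3 ≈ 1.6667)
x(y) = -⅓ (x(y) = -2 + 5/3 = -⅓)
-90 + x(K(0)) = -90 - ⅓ = -271/3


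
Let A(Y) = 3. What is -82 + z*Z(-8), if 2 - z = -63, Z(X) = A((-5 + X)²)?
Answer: 113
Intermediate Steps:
Z(X) = 3
z = 65 (z = 2 - 1*(-63) = 2 + 63 = 65)
-82 + z*Z(-8) = -82 + 65*3 = -82 + 195 = 113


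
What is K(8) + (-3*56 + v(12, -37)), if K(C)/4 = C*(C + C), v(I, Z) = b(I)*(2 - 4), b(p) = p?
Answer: 320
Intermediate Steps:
v(I, Z) = -2*I (v(I, Z) = I*(2 - 4) = I*(-2) = -2*I)
K(C) = 8*C² (K(C) = 4*(C*(C + C)) = 4*(C*(2*C)) = 4*(2*C²) = 8*C²)
K(8) + (-3*56 + v(12, -37)) = 8*8² + (-3*56 - 2*12) = 8*64 + (-168 - 24) = 512 - 192 = 320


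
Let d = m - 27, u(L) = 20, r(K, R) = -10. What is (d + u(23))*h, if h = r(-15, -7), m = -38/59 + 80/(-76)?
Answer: 97490/1121 ≈ 86.967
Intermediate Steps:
m = -1902/1121 (m = -38*1/59 + 80*(-1/76) = -38/59 - 20/19 = -1902/1121 ≈ -1.6967)
h = -10
d = -32169/1121 (d = -1902/1121 - 27 = -32169/1121 ≈ -28.697)
(d + u(23))*h = (-32169/1121 + 20)*(-10) = -9749/1121*(-10) = 97490/1121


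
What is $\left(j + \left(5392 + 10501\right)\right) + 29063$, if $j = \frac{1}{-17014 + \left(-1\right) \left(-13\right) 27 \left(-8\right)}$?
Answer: $\frac{891117831}{19822} \approx 44956.0$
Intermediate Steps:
$j = - \frac{1}{19822}$ ($j = \frac{1}{-17014 + 13 \cdot 27 \left(-8\right)} = \frac{1}{-17014 + 351 \left(-8\right)} = \frac{1}{-17014 - 2808} = \frac{1}{-19822} = - \frac{1}{19822} \approx -5.0449 \cdot 10^{-5}$)
$\left(j + \left(5392 + 10501\right)\right) + 29063 = \left(- \frac{1}{19822} + \left(5392 + 10501\right)\right) + 29063 = \left(- \frac{1}{19822} + 15893\right) + 29063 = \frac{315031045}{19822} + 29063 = \frac{891117831}{19822}$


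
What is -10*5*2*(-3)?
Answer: 300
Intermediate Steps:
-10*5*2*(-3) = -100*(-3) = -10*(-30) = 300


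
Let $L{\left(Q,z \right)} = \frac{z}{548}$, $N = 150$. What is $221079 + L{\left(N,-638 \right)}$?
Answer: $\frac{60575327}{274} \approx 2.2108 \cdot 10^{5}$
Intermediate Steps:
$L{\left(Q,z \right)} = \frac{z}{548}$ ($L{\left(Q,z \right)} = z \frac{1}{548} = \frac{z}{548}$)
$221079 + L{\left(N,-638 \right)} = 221079 + \frac{1}{548} \left(-638\right) = 221079 - \frac{319}{274} = \frac{60575327}{274}$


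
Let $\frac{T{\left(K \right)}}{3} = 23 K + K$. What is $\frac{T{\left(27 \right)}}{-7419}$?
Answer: $- \frac{648}{2473} \approx -0.26203$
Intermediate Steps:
$T{\left(K \right)} = 72 K$ ($T{\left(K \right)} = 3 \left(23 K + K\right) = 3 \cdot 24 K = 72 K$)
$\frac{T{\left(27 \right)}}{-7419} = \frac{72 \cdot 27}{-7419} = 1944 \left(- \frac{1}{7419}\right) = - \frac{648}{2473}$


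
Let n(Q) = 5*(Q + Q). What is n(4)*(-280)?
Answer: -11200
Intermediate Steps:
n(Q) = 10*Q (n(Q) = 5*(2*Q) = 10*Q)
n(4)*(-280) = (10*4)*(-280) = 40*(-280) = -11200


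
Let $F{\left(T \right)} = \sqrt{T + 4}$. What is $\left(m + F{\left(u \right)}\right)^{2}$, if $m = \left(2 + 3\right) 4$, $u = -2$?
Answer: $\left(20 + \sqrt{2}\right)^{2} \approx 458.57$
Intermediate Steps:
$F{\left(T \right)} = \sqrt{4 + T}$
$m = 20$ ($m = 5 \cdot 4 = 20$)
$\left(m + F{\left(u \right)}\right)^{2} = \left(20 + \sqrt{4 - 2}\right)^{2} = \left(20 + \sqrt{2}\right)^{2}$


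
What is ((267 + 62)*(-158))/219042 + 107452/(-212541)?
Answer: -5764134541/7759234287 ≈ -0.74287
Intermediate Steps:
((267 + 62)*(-158))/219042 + 107452/(-212541) = (329*(-158))*(1/219042) + 107452*(-1/212541) = -51982*1/219042 - 107452/212541 = -25991/109521 - 107452/212541 = -5764134541/7759234287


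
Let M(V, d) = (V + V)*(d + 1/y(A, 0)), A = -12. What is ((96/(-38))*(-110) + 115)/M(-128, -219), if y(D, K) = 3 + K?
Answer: 22395/3190784 ≈ 0.0070186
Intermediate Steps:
M(V, d) = 2*V*(⅓ + d) (M(V, d) = (V + V)*(d + 1/(3 + 0)) = (2*V)*(d + 1/3) = (2*V)*(d + ⅓) = (2*V)*(⅓ + d) = 2*V*(⅓ + d))
((96/(-38))*(-110) + 115)/M(-128, -219) = ((96/(-38))*(-110) + 115)/(((⅔)*(-128)*(1 + 3*(-219)))) = ((96*(-1/38))*(-110) + 115)/(((⅔)*(-128)*(1 - 657))) = (-48/19*(-110) + 115)/(((⅔)*(-128)*(-656))) = (5280/19 + 115)/(167936/3) = (7465/19)*(3/167936) = 22395/3190784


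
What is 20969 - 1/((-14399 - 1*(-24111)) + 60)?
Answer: 204909067/9772 ≈ 20969.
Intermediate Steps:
20969 - 1/((-14399 - 1*(-24111)) + 60) = 20969 - 1/((-14399 + 24111) + 60) = 20969 - 1/(9712 + 60) = 20969 - 1/9772 = 204909067/9772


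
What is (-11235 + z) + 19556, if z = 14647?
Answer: 22968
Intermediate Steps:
(-11235 + z) + 19556 = (-11235 + 14647) + 19556 = 3412 + 19556 = 22968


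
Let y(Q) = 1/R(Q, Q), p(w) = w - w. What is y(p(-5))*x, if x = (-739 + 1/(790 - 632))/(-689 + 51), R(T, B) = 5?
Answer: 116761/504020 ≈ 0.23166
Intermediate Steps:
p(w) = 0
y(Q) = ⅕ (y(Q) = 1/5 = ⅕)
x = 116761/100804 (x = (-739 + 1/158)/(-638) = (-739 + 1/158)*(-1/638) = -116761/158*(-1/638) = 116761/100804 ≈ 1.1583)
y(p(-5))*x = (⅕)*(116761/100804) = 116761/504020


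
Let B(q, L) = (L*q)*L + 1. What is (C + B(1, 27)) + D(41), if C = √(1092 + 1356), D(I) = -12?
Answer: 718 + 12*√17 ≈ 767.48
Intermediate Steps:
B(q, L) = 1 + q*L² (B(q, L) = q*L² + 1 = 1 + q*L²)
C = 12*√17 (C = √2448 = 12*√17 ≈ 49.477)
(C + B(1, 27)) + D(41) = (12*√17 + (1 + 1*27²)) - 12 = (12*√17 + (1 + 1*729)) - 12 = (12*√17 + (1 + 729)) - 12 = (12*√17 + 730) - 12 = (730 + 12*√17) - 12 = 718 + 12*√17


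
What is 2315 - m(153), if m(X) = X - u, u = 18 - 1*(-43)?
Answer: 2223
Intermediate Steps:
u = 61 (u = 18 + 43 = 61)
m(X) = -61 + X (m(X) = X - 1*61 = X - 61 = -61 + X)
2315 - m(153) = 2315 - (-61 + 153) = 2315 - 1*92 = 2315 - 92 = 2223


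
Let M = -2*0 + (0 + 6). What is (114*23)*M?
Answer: 15732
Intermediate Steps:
M = 6 (M = 0 + 6 = 6)
(114*23)*M = (114*23)*6 = 2622*6 = 15732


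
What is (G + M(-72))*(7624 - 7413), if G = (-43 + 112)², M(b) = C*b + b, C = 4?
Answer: 928611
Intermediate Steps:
M(b) = 5*b (M(b) = 4*b + b = 5*b)
G = 4761 (G = 69² = 4761)
(G + M(-72))*(7624 - 7413) = (4761 + 5*(-72))*(7624 - 7413) = (4761 - 360)*211 = 4401*211 = 928611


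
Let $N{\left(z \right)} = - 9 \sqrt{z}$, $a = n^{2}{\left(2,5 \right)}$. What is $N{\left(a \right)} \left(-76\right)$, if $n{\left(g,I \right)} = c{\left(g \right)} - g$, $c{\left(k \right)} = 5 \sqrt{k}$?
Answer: $-1368 + 3420 \sqrt{2} \approx 3468.6$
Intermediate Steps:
$n{\left(g,I \right)} = - g + 5 \sqrt{g}$ ($n{\left(g,I \right)} = 5 \sqrt{g} - g = - g + 5 \sqrt{g}$)
$a = \left(-2 + 5 \sqrt{2}\right)^{2}$ ($a = \left(\left(-1\right) 2 + 5 \sqrt{2}\right)^{2} = \left(-2 + 5 \sqrt{2}\right)^{2} \approx 25.716$)
$N{\left(a \right)} \left(-76\right) = - 9 \sqrt{54 - 20 \sqrt{2}} \left(-76\right) = 684 \sqrt{54 - 20 \sqrt{2}}$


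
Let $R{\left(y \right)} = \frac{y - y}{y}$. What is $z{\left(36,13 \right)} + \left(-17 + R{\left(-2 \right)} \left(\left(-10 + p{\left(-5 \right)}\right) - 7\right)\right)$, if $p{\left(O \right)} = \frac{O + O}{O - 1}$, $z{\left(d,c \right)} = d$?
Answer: $19$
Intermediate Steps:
$R{\left(y \right)} = 0$ ($R{\left(y \right)} = \frac{0}{y} = 0$)
$p{\left(O \right)} = \frac{2 O}{-1 + O}$
$z{\left(36,13 \right)} + \left(-17 + R{\left(-2 \right)} \left(\left(-10 + p{\left(-5 \right)}\right) - 7\right)\right) = 36 - \left(17 + 0 \left(\left(-10 + 2 \left(-5\right) \frac{1}{-1 - 5}\right) - 7\right)\right) = 36 - \left(17 + 0 \left(\left(-10 + 2 \left(-5\right) \frac{1}{-6}\right) - 7\right)\right) = 36 - \left(17 + 0 \left(\left(-10 + 2 \left(-5\right) \left(- \frac{1}{6}\right)\right) - 7\right)\right) = 36 - \left(17 + 0 \left(\left(-10 + \frac{5}{3}\right) - 7\right)\right) = 36 - \left(17 + 0 \left(- \frac{25}{3} - 7\right)\right) = 36 + \left(-17 + 0 \left(- \frac{46}{3}\right)\right) = 36 + \left(-17 + 0\right) = 36 - 17 = 19$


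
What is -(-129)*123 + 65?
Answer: 15932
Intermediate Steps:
-(-129)*123 + 65 = -129*(-123) + 65 = 15867 + 65 = 15932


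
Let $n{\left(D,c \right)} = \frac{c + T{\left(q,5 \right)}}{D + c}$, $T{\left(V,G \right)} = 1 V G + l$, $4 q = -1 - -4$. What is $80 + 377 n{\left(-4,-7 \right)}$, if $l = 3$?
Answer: $\frac{3897}{44} \approx 88.568$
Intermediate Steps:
$q = \frac{3}{4}$ ($q = \frac{-1 - -4}{4} = \frac{-1 + 4}{4} = \frac{1}{4} \cdot 3 = \frac{3}{4} \approx 0.75$)
$T{\left(V,G \right)} = 3 + G V$ ($T{\left(V,G \right)} = 1 V G + 3 = V G + 3 = G V + 3 = 3 + G V$)
$n{\left(D,c \right)} = \frac{\frac{27}{4} + c}{D + c}$ ($n{\left(D,c \right)} = \frac{c + \left(3 + 5 \cdot \frac{3}{4}\right)}{D + c} = \frac{c + \left(3 + \frac{15}{4}\right)}{D + c} = \frac{c + \frac{27}{4}}{D + c} = \frac{\frac{27}{4} + c}{D + c}$)
$80 + 377 n{\left(-4,-7 \right)} = 80 + 377 \frac{\frac{27}{4} - 7}{-4 - 7} = 80 + 377 \frac{1}{-11} \left(- \frac{1}{4}\right) = 80 + 377 \left(\left(- \frac{1}{11}\right) \left(- \frac{1}{4}\right)\right) = 80 + 377 \cdot \frac{1}{44} = 80 + \frac{377}{44} = \frac{3897}{44}$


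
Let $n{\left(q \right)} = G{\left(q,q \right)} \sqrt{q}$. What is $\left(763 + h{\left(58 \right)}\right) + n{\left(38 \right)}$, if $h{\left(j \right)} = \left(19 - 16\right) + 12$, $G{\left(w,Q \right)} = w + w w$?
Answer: $778 + 1482 \sqrt{38} \approx 9913.7$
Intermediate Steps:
$G{\left(w,Q \right)} = w + w^{2}$
$n{\left(q \right)} = q^{\frac{3}{2}} \left(1 + q\right)$ ($n{\left(q \right)} = q \left(1 + q\right) \sqrt{q} = q^{\frac{3}{2}} \left(1 + q\right)$)
$h{\left(j \right)} = 15$ ($h{\left(j \right)} = 3 + 12 = 15$)
$\left(763 + h{\left(58 \right)}\right) + n{\left(38 \right)} = \left(763 + 15\right) + 38^{\frac{3}{2}} \left(1 + 38\right) = 778 + 38 \sqrt{38} \cdot 39 = 778 + 1482 \sqrt{38}$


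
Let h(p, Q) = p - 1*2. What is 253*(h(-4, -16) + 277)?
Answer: 68563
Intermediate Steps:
h(p, Q) = -2 + p (h(p, Q) = p - 2 = -2 + p)
253*(h(-4, -16) + 277) = 253*((-2 - 4) + 277) = 253*(-6 + 277) = 253*271 = 68563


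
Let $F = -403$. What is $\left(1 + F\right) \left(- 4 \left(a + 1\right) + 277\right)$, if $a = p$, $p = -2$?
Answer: $-112962$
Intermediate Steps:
$a = -2$
$\left(1 + F\right) \left(- 4 \left(a + 1\right) + 277\right) = \left(1 - 403\right) \left(- 4 \left(-2 + 1\right) + 277\right) = - 402 \left(\left(-4\right) \left(-1\right) + 277\right) = - 402 \left(4 + 277\right) = \left(-402\right) 281 = -112962$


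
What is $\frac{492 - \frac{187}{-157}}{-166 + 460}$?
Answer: $\frac{77431}{46158} \approx 1.6775$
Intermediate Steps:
$\frac{492 - \frac{187}{-157}}{-166 + 460} = \frac{492 - - \frac{187}{157}}{294} = \left(492 + \frac{187}{157}\right) \frac{1}{294} = \frac{77431}{157} \cdot \frac{1}{294} = \frac{77431}{46158}$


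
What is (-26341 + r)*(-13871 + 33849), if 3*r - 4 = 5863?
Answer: -1461510568/3 ≈ -4.8717e+8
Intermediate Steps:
r = 5867/3 (r = 4/3 + (⅓)*5863 = 4/3 + 5863/3 = 5867/3 ≈ 1955.7)
(-26341 + r)*(-13871 + 33849) = (-26341 + 5867/3)*(-13871 + 33849) = -73156/3*19978 = -1461510568/3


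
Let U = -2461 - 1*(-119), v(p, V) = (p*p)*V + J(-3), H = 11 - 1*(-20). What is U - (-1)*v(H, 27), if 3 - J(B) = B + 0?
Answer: 23611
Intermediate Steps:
J(B) = 3 - B (J(B) = 3 - (B + 0) = 3 - B)
H = 31 (H = 11 + 20 = 31)
v(p, V) = 6 + V*p² (v(p, V) = (p*p)*V + (3 - 1*(-3)) = p²*V + (3 + 3) = V*p² + 6 = 6 + V*p²)
U = -2342 (U = -2461 + 119 = -2342)
U - (-1)*v(H, 27) = -2342 - (-1)*(6 + 27*31²) = -2342 - (-1)*(6 + 27*961) = -2342 - (-1)*(6 + 25947) = -2342 - (-1)*25953 = -2342 - 1*(-25953) = -2342 + 25953 = 23611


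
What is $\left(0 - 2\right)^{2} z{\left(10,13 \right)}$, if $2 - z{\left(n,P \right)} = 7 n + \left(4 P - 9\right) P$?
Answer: $-2508$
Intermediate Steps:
$z{\left(n,P \right)} = 2 - 7 n - P \left(-9 + 4 P\right)$ ($z{\left(n,P \right)} = 2 - \left(7 n + \left(4 P - 9\right) P\right) = 2 - \left(7 n + \left(-9 + 4 P\right) P\right) = 2 - \left(7 n + P \left(-9 + 4 P\right)\right) = 2 - 7 n - P \left(-9 + 4 P\right)$)
$\left(0 - 2\right)^{2} z{\left(10,13 \right)} = \left(0 - 2\right)^{2} \left(2 - 70 - 4 \cdot 13^{2} + 9 \cdot 13\right) = \left(-2\right)^{2} \left(2 - 70 - 676 + 117\right) = 4 \left(2 - 70 - 676 + 117\right) = 4 \left(-627\right) = -2508$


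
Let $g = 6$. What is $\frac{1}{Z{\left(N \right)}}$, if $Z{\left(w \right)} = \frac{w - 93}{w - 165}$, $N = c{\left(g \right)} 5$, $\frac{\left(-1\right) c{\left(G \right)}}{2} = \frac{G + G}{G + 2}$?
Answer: $\frac{5}{3} \approx 1.6667$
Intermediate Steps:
$c{\left(G \right)} = - \frac{4 G}{2 + G}$ ($c{\left(G \right)} = - 2 \frac{G + G}{G + 2} = - 2 \frac{2 G}{2 + G} = - \frac{4 G}{2 + G}$)
$N = -15$ ($N = \left(-4\right) 6 \frac{1}{2 + 6} \cdot 5 = \left(-4\right) 6 \cdot \frac{1}{8} \cdot 5 = \left(-3\right) 5 = -15$)
$Z{\left(w \right)} = \frac{-93 + w}{-165 + w}$
$\frac{1}{Z{\left(N \right)}} = \frac{1}{\frac{1}{-165 - 15} \left(-93 - 15\right)} = \frac{1}{\frac{1}{-180} \left(-108\right)} = \frac{1}{\left(- \frac{1}{180}\right) \left(-108\right)} = \frac{1}{\frac{3}{5}} = \frac{5}{3}$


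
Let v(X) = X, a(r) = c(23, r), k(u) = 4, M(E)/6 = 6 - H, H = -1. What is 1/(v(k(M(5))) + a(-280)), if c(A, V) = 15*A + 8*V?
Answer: -1/1891 ≈ -0.00052882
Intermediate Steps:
c(A, V) = 8*V + 15*A
M(E) = 42 (M(E) = 6*(6 - 1*(-1)) = 6*(6 + 1) = 6*7 = 42)
a(r) = 345 + 8*r (a(r) = 8*r + 15*23 = 8*r + 345 = 345 + 8*r)
1/(v(k(M(5))) + a(-280)) = 1/(4 + (345 + 8*(-280))) = 1/(4 + (345 - 2240)) = 1/(4 - 1895) = 1/(-1891) = -1/1891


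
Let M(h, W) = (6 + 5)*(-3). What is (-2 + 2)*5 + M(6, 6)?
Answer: -33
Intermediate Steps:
M(h, W) = -33 (M(h, W) = 11*(-3) = -33)
(-2 + 2)*5 + M(6, 6) = (-2 + 2)*5 - 33 = 0*5 - 33 = 0 - 33 = -33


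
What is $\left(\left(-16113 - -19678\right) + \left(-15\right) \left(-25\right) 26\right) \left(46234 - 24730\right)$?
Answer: $286325760$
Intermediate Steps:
$\left(\left(-16113 - -19678\right) + \left(-15\right) \left(-25\right) 26\right) \left(46234 - 24730\right) = \left(\left(-16113 + 19678\right) + 375 \cdot 26\right) 21504 = \left(3565 + 9750\right) 21504 = 13315 \cdot 21504 = 286325760$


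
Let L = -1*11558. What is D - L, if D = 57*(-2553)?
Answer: -133963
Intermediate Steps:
L = -11558
D = -145521
D - L = -145521 - 1*(-11558) = -145521 + 11558 = -133963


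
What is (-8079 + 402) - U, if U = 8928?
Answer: -16605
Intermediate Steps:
(-8079 + 402) - U = (-8079 + 402) - 1*8928 = -7677 - 8928 = -16605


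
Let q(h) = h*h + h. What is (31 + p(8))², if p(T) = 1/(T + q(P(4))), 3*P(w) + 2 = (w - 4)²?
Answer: 4748041/4900 ≈ 968.99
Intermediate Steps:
P(w) = -⅔ + (-4 + w)²/3 (P(w) = -⅔ + (w - 4)²/3 = -⅔ + (-4 + w)²/3)
q(h) = h + h² (q(h) = h² + h = h + h²)
p(T) = 1/(-2/9 + T) (p(T) = 1/(T + (-⅔ + (-4 + 4)²/3)*(1 + (-⅔ + (-4 + 4)²/3))) = 1/(T + (-⅔ + (⅓)*0²)*(1 + (-⅔ + (⅓)*0²))) = 1/(T + (-⅔ + (⅓)*0)*(1 + (-⅔ + (⅓)*0))) = 1/(T + (-⅔ + 0)*(1 + (-⅔ + 0))) = 1/(T - 2*(1 - ⅔)/3) = 1/(T - ⅔*⅓) = 1/(T - 2/9) = 1/(-2/9 + T))
(31 + p(8))² = (31 + 9/(-2 + 9*8))² = (31 + 9/(-2 + 72))² = (31 + 9/70)² = (2179/70)² = 4748041/4900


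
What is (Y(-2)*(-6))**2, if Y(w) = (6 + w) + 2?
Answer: 1296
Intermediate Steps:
Y(w) = 8 + w
(Y(-2)*(-6))**2 = ((8 - 2)*(-6))**2 = (6*(-6))**2 = (-36)**2 = 1296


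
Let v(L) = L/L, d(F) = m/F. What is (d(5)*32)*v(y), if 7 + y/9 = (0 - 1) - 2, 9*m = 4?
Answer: 128/45 ≈ 2.8444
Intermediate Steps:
m = 4/9 (m = (1/9)*4 = 4/9 ≈ 0.44444)
d(F) = 4/(9*F)
y = -90 (y = -63 + 9*((0 - 1) - 2) = -63 + 9*(-1 - 2) = -63 + 9*(-3) = -63 - 27 = -90)
v(L) = 1
(d(5)*32)*v(y) = (((4/9)/5)*32)*1 = (((4/9)*(1/5))*32)*1 = ((4/45)*32)*1 = (128/45)*1 = 128/45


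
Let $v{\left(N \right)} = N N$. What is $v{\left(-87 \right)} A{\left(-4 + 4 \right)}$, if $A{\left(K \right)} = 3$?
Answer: $22707$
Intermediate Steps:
$v{\left(N \right)} = N^{2}$
$v{\left(-87 \right)} A{\left(-4 + 4 \right)} = \left(-87\right)^{2} \cdot 3 = 7569 \cdot 3 = 22707$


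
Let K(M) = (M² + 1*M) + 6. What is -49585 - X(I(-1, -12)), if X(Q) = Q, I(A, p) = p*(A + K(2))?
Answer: -49453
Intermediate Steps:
K(M) = 6 + M + M² (K(M) = (M² + M) + 6 = (M + M²) + 6 = 6 + M + M²)
I(A, p) = p*(12 + A) (I(A, p) = p*(A + (6 + 2 + 2²)) = p*(A + (6 + 2 + 4)) = p*(A + 12) = p*(12 + A))
-49585 - X(I(-1, -12)) = -49585 - (-12)*(12 - 1) = -49585 - (-12)*11 = -49585 - 1*(-132) = -49585 + 132 = -49453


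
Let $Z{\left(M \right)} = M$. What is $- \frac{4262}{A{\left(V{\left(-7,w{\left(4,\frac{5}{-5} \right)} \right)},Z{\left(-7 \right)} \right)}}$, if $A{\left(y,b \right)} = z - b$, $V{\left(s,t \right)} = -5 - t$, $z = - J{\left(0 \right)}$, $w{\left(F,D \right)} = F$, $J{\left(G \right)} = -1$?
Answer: $- \frac{2131}{4} \approx -532.75$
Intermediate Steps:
$z = 1$ ($z = \left(-1\right) \left(-1\right) = 1$)
$A{\left(y,b \right)} = 1 - b$
$- \frac{4262}{A{\left(V{\left(-7,w{\left(4,\frac{5}{-5} \right)} \right)},Z{\left(-7 \right)} \right)}} = - \frac{4262}{1 - -7} = - \frac{4262}{1 + 7} = - \frac{4262}{8} = \left(-4262\right) \frac{1}{8} = - \frac{2131}{4}$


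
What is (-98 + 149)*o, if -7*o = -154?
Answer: 1122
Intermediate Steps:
o = 22 (o = -⅐*(-154) = 22)
(-98 + 149)*o = (-98 + 149)*22 = 51*22 = 1122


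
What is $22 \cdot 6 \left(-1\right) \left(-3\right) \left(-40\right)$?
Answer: $-15840$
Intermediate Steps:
$22 \cdot 6 \left(-1\right) \left(-3\right) \left(-40\right) = 22 \left(\left(-6\right) \left(-3\right)\right) \left(-40\right) = 22 \cdot 18 \left(-40\right) = 396 \left(-40\right) = -15840$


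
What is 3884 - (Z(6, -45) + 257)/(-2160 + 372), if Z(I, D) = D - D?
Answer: 6944849/1788 ≈ 3884.1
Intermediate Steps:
Z(I, D) = 0
3884 - (Z(6, -45) + 257)/(-2160 + 372) = 3884 - (0 + 257)/(-2160 + 372) = 3884 - 257/(-1788) = 3884 - 257*(-1)/1788 = 3884 - 1*(-257/1788) = 3884 + 257/1788 = 6944849/1788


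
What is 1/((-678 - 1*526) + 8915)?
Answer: 1/7711 ≈ 0.00012968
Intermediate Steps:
1/((-678 - 1*526) + 8915) = 1/((-678 - 526) + 8915) = 1/(-1204 + 8915) = 1/7711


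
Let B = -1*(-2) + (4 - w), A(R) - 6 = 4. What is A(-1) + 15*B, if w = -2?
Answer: 130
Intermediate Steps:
A(R) = 10 (A(R) = 6 + 4 = 10)
B = 8 (B = -1*(-2) + (4 - 1*(-2)) = 2 + (4 + 2) = 2 + 6 = 8)
A(-1) + 15*B = 10 + 15*8 = 10 + 120 = 130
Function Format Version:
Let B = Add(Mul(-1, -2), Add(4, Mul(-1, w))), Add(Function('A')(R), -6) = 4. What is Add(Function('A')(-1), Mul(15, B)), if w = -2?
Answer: 130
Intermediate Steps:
Function('A')(R) = 10 (Function('A')(R) = Add(6, 4) = 10)
B = 8 (B = Add(Mul(-1, -2), Add(4, Mul(-1, -2))) = Add(2, Add(4, 2)) = Add(2, 6) = 8)
Add(Function('A')(-1), Mul(15, B)) = Add(10, Mul(15, 8)) = Add(10, 120) = 130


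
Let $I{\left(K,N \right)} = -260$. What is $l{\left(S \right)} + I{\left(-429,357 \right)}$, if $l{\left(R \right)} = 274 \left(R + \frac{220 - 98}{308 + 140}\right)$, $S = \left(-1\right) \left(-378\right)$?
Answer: $\frac{11579301}{112} \approx 1.0339 \cdot 10^{5}$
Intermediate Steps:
$S = 378$
$l{\left(R \right)} = \frac{8357}{112} + 274 R$ ($l{\left(R \right)} = 274 \left(R + \frac{122}{448}\right) = 274 \left(R + 122 \cdot \frac{1}{448}\right) = 274 \left(R + \frac{61}{224}\right) = 274 \left(\frac{61}{224} + R\right) = \frac{8357}{112} + 274 R$)
$l{\left(S \right)} + I{\left(-429,357 \right)} = \left(\frac{8357}{112} + 274 \cdot 378\right) - 260 = \left(\frac{8357}{112} + 103572\right) - 260 = \frac{11608421}{112} - 260 = \frac{11579301}{112}$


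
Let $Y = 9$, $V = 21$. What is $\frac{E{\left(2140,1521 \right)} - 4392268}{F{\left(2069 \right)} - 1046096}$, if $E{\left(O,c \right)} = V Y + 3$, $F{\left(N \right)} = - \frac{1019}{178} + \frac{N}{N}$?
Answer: $\frac{60137656}{14323533} \approx 4.1985$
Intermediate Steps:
$F{\left(N \right)} = - \frac{841}{178}$ ($F{\left(N \right)} = \left(-1019\right) \frac{1}{178} + 1 = - \frac{1019}{178} + 1 = - \frac{841}{178}$)
$E{\left(O,c \right)} = 192$ ($E{\left(O,c \right)} = 21 \cdot 9 + 3 = 189 + 3 = 192$)
$\frac{E{\left(2140,1521 \right)} - 4392268}{F{\left(2069 \right)} - 1046096} = \frac{192 - 4392268}{- \frac{841}{178} - 1046096} = - \frac{4392076}{- \frac{186205929}{178}} = \left(-4392076\right) \left(- \frac{178}{186205929}\right) = \frac{60137656}{14323533}$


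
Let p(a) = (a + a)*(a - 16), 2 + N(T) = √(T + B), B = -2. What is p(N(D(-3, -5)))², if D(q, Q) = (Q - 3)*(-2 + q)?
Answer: 82704 - 11840*√38 ≈ 9717.3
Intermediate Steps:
D(q, Q) = (-3 + Q)*(-2 + q)
N(T) = -2 + √(-2 + T) (N(T) = -2 + √(T - 2) = -2 + √(-2 + T))
p(a) = 2*a*(-16 + a) (p(a) = (2*a)*(-16 + a) = 2*a*(-16 + a))
p(N(D(-3, -5)))² = (2*(-2 + √(-2 + (6 - 3*(-3) - 2*(-5) - 5*(-3))))*(-16 + (-2 + √(-2 + (6 - 3*(-3) - 2*(-5) - 5*(-3))))))² = (2*(-2 + √(-2 + (6 + 9 + 10 + 15)))*(-16 + (-2 + √(-2 + (6 + 9 + 10 + 15)))))² = (2*(-2 + √(-2 + 40))*(-16 + (-2 + √(-2 + 40))))² = (2*(-2 + √38)*(-16 + (-2 + √38)))² = (2*(-2 + √38)*(-18 + √38))² = (2*(-18 + √38)*(-2 + √38))² = 4*(-18 + √38)²*(-2 + √38)²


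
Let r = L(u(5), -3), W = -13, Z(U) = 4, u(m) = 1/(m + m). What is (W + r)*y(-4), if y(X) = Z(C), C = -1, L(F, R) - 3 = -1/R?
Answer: -116/3 ≈ -38.667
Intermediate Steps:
u(m) = 1/(2*m)
L(F, R) = 3 - 1/R
y(X) = 4
r = 10/3 (r = 3 - 1/(-3) = 3 - 1*(-⅓) = 3 + ⅓ = 10/3 ≈ 3.3333)
(W + r)*y(-4) = (-13 + 10/3)*4 = -29/3*4 = -116/3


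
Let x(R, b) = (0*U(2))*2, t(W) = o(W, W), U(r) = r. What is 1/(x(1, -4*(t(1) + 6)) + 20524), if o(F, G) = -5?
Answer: 1/20524 ≈ 4.8723e-5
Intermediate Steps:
t(W) = -5
x(R, b) = 0 (x(R, b) = (0*2)*2 = 0*2 = 0)
1/(x(1, -4*(t(1) + 6)) + 20524) = 1/(0 + 20524) = 1/20524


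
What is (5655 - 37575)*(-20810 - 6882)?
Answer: 883928640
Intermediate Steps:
(5655 - 37575)*(-20810 - 6882) = -31920*(-27692) = 883928640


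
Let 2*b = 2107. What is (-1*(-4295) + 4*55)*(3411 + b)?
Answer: 40314435/2 ≈ 2.0157e+7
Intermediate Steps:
b = 2107/2 (b = (½)*2107 = 2107/2 ≈ 1053.5)
(-1*(-4295) + 4*55)*(3411 + b) = (-1*(-4295) + 4*55)*(3411 + 2107/2) = (4295 + 220)*(8929/2) = 4515*(8929/2) = 40314435/2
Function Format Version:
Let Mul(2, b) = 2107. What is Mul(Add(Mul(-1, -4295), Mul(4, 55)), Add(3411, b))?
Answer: Rational(40314435, 2) ≈ 2.0157e+7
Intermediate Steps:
b = Rational(2107, 2) (b = Mul(Rational(1, 2), 2107) = Rational(2107, 2) ≈ 1053.5)
Mul(Add(Mul(-1, -4295), Mul(4, 55)), Add(3411, b)) = Mul(Add(Mul(-1, -4295), Mul(4, 55)), Add(3411, Rational(2107, 2))) = Mul(Add(4295, 220), Rational(8929, 2)) = Mul(4515, Rational(8929, 2)) = Rational(40314435, 2)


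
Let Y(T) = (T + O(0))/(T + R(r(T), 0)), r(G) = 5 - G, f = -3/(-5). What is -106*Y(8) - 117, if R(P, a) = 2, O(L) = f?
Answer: -5204/25 ≈ -208.16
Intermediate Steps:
f = ⅗ (f = -3*(-⅕) = ⅗ ≈ 0.60000)
O(L) = ⅗
Y(T) = (⅗ + T)/(2 + T) (Y(T) = (T + ⅗)/(T + 2) = (⅗ + T)/(2 + T))
-106*Y(8) - 117 = -106*(⅗ + 8)/(2 + 8) - 117 = -106*43/(10*5) - 117 = -53*43/(5*5) - 117 = -106*43/50 - 117 = -2279/25 - 117 = -5204/25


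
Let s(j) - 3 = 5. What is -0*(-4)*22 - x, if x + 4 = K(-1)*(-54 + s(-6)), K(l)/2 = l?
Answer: -88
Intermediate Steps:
s(j) = 8 (s(j) = 3 + 5 = 8)
K(l) = 2*l
x = 88 (x = -4 + (2*(-1))*(-54 + 8) = -4 - 2*(-46) = -4 + 92 = 88)
-0*(-4)*22 - x = -0*(-4)*22 - 1*88 = -5*0*22 - 88 = 0*22 - 88 = 0 - 88 = -88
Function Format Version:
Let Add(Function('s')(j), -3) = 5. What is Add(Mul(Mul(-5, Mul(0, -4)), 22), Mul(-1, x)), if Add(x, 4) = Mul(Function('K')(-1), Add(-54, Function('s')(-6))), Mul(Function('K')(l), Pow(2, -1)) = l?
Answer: -88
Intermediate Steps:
Function('s')(j) = 8 (Function('s')(j) = Add(3, 5) = 8)
Function('K')(l) = Mul(2, l)
x = 88 (x = Add(-4, Mul(Mul(2, -1), Add(-54, 8))) = Add(-4, Mul(-2, -46)) = Add(-4, 92) = 88)
Add(Mul(Mul(-5, Mul(0, -4)), 22), Mul(-1, x)) = Add(Mul(Mul(-5, Mul(0, -4)), 22), Mul(-1, 88)) = Add(Mul(Mul(-5, 0), 22), -88) = Add(Mul(0, 22), -88) = Add(0, -88) = -88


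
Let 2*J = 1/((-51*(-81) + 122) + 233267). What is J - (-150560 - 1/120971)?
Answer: 8652090572346411/57466063840 ≈ 1.5056e+5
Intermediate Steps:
J = 1/475040 (J = 1/(2*((-51*(-81) + 122) + 233267)) = 1/(2*((4131 + 122) + 233267)) = 1/(2*(4253 + 233267)) = (½)/237520 = (½)*(1/237520) = 1/475040 ≈ 2.1051e-6)
J - (-150560 - 1/120971) = 1/475040 - (-150560 - 1/120971) = 1/475040 - 1*(-18213393761/120971) = 1/475040 + 18213393761/120971 = 8652090572346411/57466063840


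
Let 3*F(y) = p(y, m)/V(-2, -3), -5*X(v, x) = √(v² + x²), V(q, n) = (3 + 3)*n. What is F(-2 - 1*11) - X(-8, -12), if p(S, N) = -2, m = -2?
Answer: 1/27 + 4*√13/5 ≈ 2.9215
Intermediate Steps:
V(q, n) = 6*n
X(v, x) = -√(v² + x²)/5
F(y) = 1/27 (F(y) = (-2/(6*(-3)))/3 = (-2/(-18))/3 = (-2*(-1/18))/3 = (⅓)*(⅑) = 1/27)
F(-2 - 1*11) - X(-8, -12) = 1/27 - (-1)*√((-8)² + (-12)²)/5 = 1/27 - (-1)*√(64 + 144)/5 = 1/27 - (-1)*√208/5 = 1/27 - (-1)*4*√13/5 = 1/27 - (-4)*√13/5 = 1/27 + 4*√13/5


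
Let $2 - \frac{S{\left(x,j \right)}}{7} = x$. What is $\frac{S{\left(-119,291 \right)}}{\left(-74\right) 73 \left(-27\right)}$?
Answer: $\frac{847}{145854} \approx 0.0058072$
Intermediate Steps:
$S{\left(x,j \right)} = 14 - 7 x$
$\frac{S{\left(-119,291 \right)}}{\left(-74\right) 73 \left(-27\right)} = \frac{14 - -833}{\left(-74\right) 73 \left(-27\right)} = \frac{14 + 833}{\left(-5402\right) \left(-27\right)} = \frac{847}{145854}$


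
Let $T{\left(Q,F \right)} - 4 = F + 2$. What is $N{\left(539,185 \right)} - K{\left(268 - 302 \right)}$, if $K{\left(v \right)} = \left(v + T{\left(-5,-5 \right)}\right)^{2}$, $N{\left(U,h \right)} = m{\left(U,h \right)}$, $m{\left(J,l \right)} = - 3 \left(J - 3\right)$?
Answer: $-2697$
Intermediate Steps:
$T{\left(Q,F \right)} = 6 + F$ ($T{\left(Q,F \right)} = 4 + \left(F + 2\right) = 4 + \left(2 + F\right) = 6 + F$)
$m{\left(J,l \right)} = 9 - 3 J$ ($m{\left(J,l \right)} = - 3 \left(-3 + J\right) = 9 - 3 J$)
$N{\left(U,h \right)} = 9 - 3 U$
$K{\left(v \right)} = \left(1 + v\right)^{2}$ ($K{\left(v \right)} = \left(v + \left(6 - 5\right)\right)^{2} = \left(v + 1\right)^{2} = \left(1 + v\right)^{2}$)
$N{\left(539,185 \right)} - K{\left(268 - 302 \right)} = \left(9 - 1617\right) - \left(1 + \left(268 - 302\right)\right)^{2} = \left(9 - 1617\right) - \left(1 - 34\right)^{2} = -1608 - \left(-33\right)^{2} = -1608 - 1089 = -2697$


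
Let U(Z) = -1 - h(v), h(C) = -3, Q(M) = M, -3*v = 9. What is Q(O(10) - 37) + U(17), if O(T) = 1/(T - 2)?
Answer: -279/8 ≈ -34.875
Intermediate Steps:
v = -3 (v = -1/3*9 = -3)
O(T) = 1/(-2 + T)
U(Z) = 2 (U(Z) = -1 - 1*(-3) = -1 + 3 = 2)
Q(O(10) - 37) + U(17) = (1/(-2 + 10) - 37) + 2 = (1/8 - 37) + 2 = -295/8 + 2 = -279/8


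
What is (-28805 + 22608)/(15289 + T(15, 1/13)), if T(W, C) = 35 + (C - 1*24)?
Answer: -80561/198901 ≈ -0.40503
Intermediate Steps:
T(W, C) = 11 + C (T(W, C) = 35 + (C - 24) = 35 + (-24 + C) = 11 + C)
(-28805 + 22608)/(15289 + T(15, 1/13)) = (-28805 + 22608)/(15289 + (11 + 1/13)) = -6197/(15289 + (11 + 1/13)) = -6197/(15289 + 144/13) = -6197/198901/13 = -6197*13/198901 = -80561/198901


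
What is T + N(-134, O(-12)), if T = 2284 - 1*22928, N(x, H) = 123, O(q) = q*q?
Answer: -20521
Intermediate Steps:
O(q) = q²
T = -20644 (T = 2284 - 22928 = -20644)
T + N(-134, O(-12)) = -20644 + 123 = -20521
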